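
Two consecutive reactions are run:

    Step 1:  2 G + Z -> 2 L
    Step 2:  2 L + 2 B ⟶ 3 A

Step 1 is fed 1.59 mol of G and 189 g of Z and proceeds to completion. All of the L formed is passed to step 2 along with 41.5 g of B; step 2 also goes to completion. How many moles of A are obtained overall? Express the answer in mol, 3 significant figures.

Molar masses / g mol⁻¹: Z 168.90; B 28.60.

2.18 mol

Step 1:
n(G) = 1.590 mol
n(Z) = 189.0 / 168.90 = 1.119 mol
n/ν for G = 1.590/2 = 0.7950
n/ν for Z = 1.119/1 = 1.119
Smallest n/ν is G → limiting reagent.
n(L) produced = (2/2) × 1.590 = 1.590 mol
Step 2:
n(L) available = 1.590 mol
n(B) = 41.50 / 28.60 = 1.451 mol
n/ν for L = 1.590/2 = 0.7950
n/ν for B = 1.451/2 = 0.7255
Smallest n/ν is B → limiting reagent.
n(A) = (3/2) × 1.451 = 2.177 mol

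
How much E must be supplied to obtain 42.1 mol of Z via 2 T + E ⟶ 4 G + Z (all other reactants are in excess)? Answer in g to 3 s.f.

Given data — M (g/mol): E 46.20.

n(Z) = 42.10 mol
n(E) = (1/1) × 42.10 = 42.10 mol
mass = 42.10 × 46.20 = 1945 g

1950 g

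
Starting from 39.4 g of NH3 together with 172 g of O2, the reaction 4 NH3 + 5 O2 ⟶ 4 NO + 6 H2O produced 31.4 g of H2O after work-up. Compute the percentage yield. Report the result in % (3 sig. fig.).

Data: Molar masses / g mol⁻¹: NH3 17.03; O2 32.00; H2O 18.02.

n(NH3) = 39.40 / 17.03 = 2.314 mol
n(O2) = 172.0 / 32.00 = 5.375 mol
n/ν for NH3 = 2.314/4 = 0.5785
n/ν for O2 = 5.375/5 = 1.075
Smallest n/ν is NH3 → limiting reagent.
theoretical n(H2O) = (6/4) × 2.314 = 3.471 mol → 62.55 g
% yield = 31.4 / 62.55 × 100 = 50.20 %

50.2 %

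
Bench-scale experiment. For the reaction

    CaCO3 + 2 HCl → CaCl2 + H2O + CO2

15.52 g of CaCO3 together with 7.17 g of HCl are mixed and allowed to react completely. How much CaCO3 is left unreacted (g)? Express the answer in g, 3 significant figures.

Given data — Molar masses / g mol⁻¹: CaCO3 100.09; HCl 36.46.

5.68 g

n(CaCO3) = 15.52 / 100.09 = 0.1551 mol
n(HCl) = 7.170 / 36.46 = 0.1967 mol
n/ν → CaCO3: 0.1551, HCl: 0.09835; HCl is limiting.
CaCO3 consumed = (1/2) × 0.1967 = 0.09835 mol
CaCO3 remaining = 0.1551 − 0.09835 = 0.05675 mol
mass = 0.05675 × 100.09 = 5.680 g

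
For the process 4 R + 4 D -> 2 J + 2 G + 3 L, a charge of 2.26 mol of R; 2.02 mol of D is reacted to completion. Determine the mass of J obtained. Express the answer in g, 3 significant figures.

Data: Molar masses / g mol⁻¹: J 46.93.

47.4 g

n(R) = 2.260 mol
n(D) = 2.020 mol
n/ν for R = 2.260/4 = 0.5650
n/ν for D = 2.020/4 = 0.5050
Smallest n/ν is D → limiting reagent.
n(J) = (2/4) × 2.020 = 1.010 mol
mass = 1.010 × 46.93 = 47.40 g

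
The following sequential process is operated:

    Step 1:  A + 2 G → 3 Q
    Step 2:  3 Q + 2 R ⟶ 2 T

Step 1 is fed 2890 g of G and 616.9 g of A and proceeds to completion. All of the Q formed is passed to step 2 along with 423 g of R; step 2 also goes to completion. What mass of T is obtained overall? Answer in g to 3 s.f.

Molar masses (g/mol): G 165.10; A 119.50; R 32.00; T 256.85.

Step 1:
n(G) = 2890 / 165.10 = 17.50 mol
n(A) = 616.9 / 119.50 = 5.162 mol
n/ν for G = 17.50/2 = 8.750
n/ν for A = 5.162/1 = 5.162
Smallest n/ν is A → limiting reagent.
n(Q) produced = (3/1) × 5.162 = 15.49 mol
Step 2:
n(Q) available = 15.49 mol
n(R) = 423.0 / 32.00 = 13.22 mol
n/ν for Q = 15.49/3 = 5.163
n/ν for R = 13.22/2 = 6.610
Smallest n/ν is Q → limiting reagent.
n(T) = (2/3) × 15.49 = 10.33 mol
mass = 10.33 × 256.85 = 2653 g

2650 g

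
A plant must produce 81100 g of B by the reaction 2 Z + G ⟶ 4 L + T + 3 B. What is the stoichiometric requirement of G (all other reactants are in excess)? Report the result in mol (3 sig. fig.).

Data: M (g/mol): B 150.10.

n(B) = 81100 / 150.10 = 540.3 mol
n(G) = (1/3) × 540.3 = 180.1 mol

180 mol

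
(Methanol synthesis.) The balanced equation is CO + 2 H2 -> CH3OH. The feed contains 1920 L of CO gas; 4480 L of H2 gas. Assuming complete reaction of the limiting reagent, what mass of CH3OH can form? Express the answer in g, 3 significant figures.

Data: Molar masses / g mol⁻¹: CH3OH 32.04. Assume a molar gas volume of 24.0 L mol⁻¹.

2560 g

n(CO) = 1920 / 24.0 = 80.00 mol
n(H2) = 4480 / 24.0 = 186.7 mol
n/ν for CO = 80.00/1 = 80.00
n/ν for H2 = 186.7/2 = 93.35
Smallest n/ν is CO → limiting reagent.
n(CH3OH) = (1/1) × 80.00 = 80.00 mol
mass = 80.00 × 32.04 = 2563 g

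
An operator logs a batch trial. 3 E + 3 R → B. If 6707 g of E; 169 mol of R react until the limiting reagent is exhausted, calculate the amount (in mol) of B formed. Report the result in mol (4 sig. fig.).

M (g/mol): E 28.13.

n(E) = 6707 / 28.13 = 238.4 mol
n(R) = 169.0 mol
n/ν for E = 238.4/3 = 79.47
n/ν for R = 169.0/3 = 56.33
Smallest n/ν is R → limiting reagent.
n(B) = (1/3) × 169.0 = 56.33 mol

56.33 mol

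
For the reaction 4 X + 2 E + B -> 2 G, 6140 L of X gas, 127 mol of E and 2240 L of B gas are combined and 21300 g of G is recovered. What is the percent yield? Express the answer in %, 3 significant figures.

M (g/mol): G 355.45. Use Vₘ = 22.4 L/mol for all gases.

n(X) = 6140 / 22.4 = 274.1 mol
n(E) = 127.0 mol
n(B) = 2240 / 22.4 = 100.0 mol
n/ν for X = 274.1/4 = 68.53
n/ν for E = 127.0/2 = 63.50
n/ν for B = 100.0/1 = 100.0
Smallest n/ν is E → limiting reagent.
theoretical n(G) = (2/2) × 127.0 = 127.0 mol → 45140 g
% yield = 21300 / 45140 × 100 = 47.19 %

47.2 %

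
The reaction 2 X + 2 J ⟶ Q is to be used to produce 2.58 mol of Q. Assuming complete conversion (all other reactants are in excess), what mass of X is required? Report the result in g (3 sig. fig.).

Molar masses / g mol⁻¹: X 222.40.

1150 g

n(Q) = 2.580 mol
n(X) = (2/1) × 2.580 = 5.160 mol
mass = 5.160 × 222.40 = 1148 g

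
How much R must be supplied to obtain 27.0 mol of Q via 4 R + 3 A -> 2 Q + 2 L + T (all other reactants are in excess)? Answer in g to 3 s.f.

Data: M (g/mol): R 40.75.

n(Q) = 27.00 mol
n(R) = (4/2) × 27.00 = 54.00 mol
mass = 54.00 × 40.75 = 2201 g

2200 g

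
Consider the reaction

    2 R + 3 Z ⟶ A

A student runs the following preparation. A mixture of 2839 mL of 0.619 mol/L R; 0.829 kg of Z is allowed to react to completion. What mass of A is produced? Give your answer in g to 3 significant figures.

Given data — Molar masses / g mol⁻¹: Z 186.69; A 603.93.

531 g

n(R) = 0.619 × 2839/1000 = 1.757 mol
n(Z) = 0.8290×1000 / 186.69 = 4.441 mol
n/ν → R: 0.8785, Z: 1.480; R is limiting.
n(A) = (1/2) × 1.757 = 0.8785 mol
mass = 0.8785 × 603.93 = 530.6 g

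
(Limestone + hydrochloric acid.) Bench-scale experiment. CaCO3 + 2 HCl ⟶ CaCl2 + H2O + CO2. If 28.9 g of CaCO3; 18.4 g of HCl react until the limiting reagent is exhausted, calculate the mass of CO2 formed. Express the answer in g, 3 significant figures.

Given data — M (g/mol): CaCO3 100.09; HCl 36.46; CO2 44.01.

11.1 g

n(CaCO3) = 28.90 / 100.09 = 0.2887 mol
n(HCl) = 18.40 / 36.46 = 0.5047 mol
n/ν for CaCO3 = 0.2887/1 = 0.2887
n/ν for HCl = 0.5047/2 = 0.2524
Smallest n/ν is HCl → limiting reagent.
n(CO2) = (1/2) × 0.5047 = 0.2524 mol
mass = 0.2524 × 44.01 = 11.11 g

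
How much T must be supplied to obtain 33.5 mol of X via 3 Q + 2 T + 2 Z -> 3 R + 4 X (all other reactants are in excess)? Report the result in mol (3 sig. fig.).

16.8 mol

n(X) = 33.50 mol
n(T) = (2/4) × 33.50 = 16.75 mol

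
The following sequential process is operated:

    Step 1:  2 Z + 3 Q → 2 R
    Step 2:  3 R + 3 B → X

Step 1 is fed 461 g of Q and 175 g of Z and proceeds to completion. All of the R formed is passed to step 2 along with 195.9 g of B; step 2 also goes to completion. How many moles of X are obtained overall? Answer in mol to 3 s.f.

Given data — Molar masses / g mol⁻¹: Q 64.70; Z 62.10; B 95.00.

0.687 mol

Step 1:
n(Q) = 461.0 / 64.70 = 7.125 mol
n(Z) = 175.0 / 62.10 = 2.818 mol
n/ν for Q = 7.125/3 = 2.375
n/ν for Z = 2.818/2 = 1.409
Smallest n/ν is Z → limiting reagent.
n(R) produced = (2/2) × 2.818 = 2.818 mol
Step 2:
n(R) available = 2.818 mol
n(B) = 195.9 / 95.00 = 2.062 mol
n/ν for R = 2.818/3 = 0.9393
n/ν for B = 2.062/3 = 0.6873
Smallest n/ν is B → limiting reagent.
n(X) = (1/3) × 2.062 = 0.6873 mol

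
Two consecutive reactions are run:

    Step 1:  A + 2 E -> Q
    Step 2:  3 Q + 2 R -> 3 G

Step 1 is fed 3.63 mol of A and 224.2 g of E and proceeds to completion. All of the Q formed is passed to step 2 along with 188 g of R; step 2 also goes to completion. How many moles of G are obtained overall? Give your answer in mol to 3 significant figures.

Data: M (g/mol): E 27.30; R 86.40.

3.26 mol

Step 1:
n(A) = 3.630 mol
n(E) = 224.2 / 27.30 = 8.212 mol
n/ν for A = 3.630/1 = 3.630
n/ν for E = 8.212/2 = 4.106
Smallest n/ν is A → limiting reagent.
n(Q) produced = (1/1) × 3.630 = 3.630 mol
Step 2:
n(Q) available = 3.630 mol
n(R) = 188.0 / 86.40 = 2.176 mol
n/ν for Q = 3.630/3 = 1.210
n/ν for R = 2.176/2 = 1.088
Smallest n/ν is R → limiting reagent.
n(G) = (3/2) × 2.176 = 3.264 mol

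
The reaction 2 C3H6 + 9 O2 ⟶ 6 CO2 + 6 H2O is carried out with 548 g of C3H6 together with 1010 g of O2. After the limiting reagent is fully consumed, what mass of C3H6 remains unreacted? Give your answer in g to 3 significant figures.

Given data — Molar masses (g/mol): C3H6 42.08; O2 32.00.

n(C3H6) = 548.0 / 42.08 = 13.02 mol
n(O2) = 1010 / 32.00 = 31.56 mol
n/ν → C3H6: 6.510, O2: 3.507; O2 is limiting.
C3H6 consumed = (2/9) × 31.56 = 7.013 mol
C3H6 remaining = 13.02 − 7.013 = 6.007 mol
mass = 6.007 × 42.08 = 252.8 g

253 g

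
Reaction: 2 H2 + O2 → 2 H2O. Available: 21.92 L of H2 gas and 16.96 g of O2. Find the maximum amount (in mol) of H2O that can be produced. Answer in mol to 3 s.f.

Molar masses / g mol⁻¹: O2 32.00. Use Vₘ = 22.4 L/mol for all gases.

n(H2) = 21.92 / 22.4 = 0.9786 mol
n(O2) = 16.96 / 32.00 = 0.5300 mol
n/ν → H2: 0.4893, O2: 0.5300; H2 is limiting.
n(H2O) = (2/2) × 0.9786 = 0.9786 mol

0.979 mol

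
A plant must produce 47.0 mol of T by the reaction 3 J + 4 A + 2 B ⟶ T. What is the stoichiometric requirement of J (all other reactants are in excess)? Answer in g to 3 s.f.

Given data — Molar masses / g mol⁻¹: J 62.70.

n(T) = 47.00 mol
n(J) = (3/1) × 47.00 = 141.0 mol
mass = 141.0 × 62.70 = 8841 g

8840 g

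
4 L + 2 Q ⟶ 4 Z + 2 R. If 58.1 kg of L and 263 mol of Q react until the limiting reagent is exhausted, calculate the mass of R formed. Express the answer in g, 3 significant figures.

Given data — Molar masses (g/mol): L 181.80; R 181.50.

n(L) = 58.10×1000 / 181.80 = 319.6 mol
n(Q) = 263.0 mol
n/ν → L: 79.90, Q: 131.5; L is limiting.
n(R) = (2/4) × 319.6 = 159.8 mol
mass = 159.8 × 181.50 = 29000 g

29000 g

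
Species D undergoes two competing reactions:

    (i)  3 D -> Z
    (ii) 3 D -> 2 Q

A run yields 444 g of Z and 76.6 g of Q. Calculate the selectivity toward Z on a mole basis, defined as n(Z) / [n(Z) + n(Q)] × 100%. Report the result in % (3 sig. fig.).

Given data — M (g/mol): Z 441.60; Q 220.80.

n(Z) = 444 / 441.60 = 1.005 mol
n(Q) = 76.6 / 220.80 = 0.3469 mol
selectivity = 1.005/(1.005+0.3469) × 100 = 74.34 %

74.3 %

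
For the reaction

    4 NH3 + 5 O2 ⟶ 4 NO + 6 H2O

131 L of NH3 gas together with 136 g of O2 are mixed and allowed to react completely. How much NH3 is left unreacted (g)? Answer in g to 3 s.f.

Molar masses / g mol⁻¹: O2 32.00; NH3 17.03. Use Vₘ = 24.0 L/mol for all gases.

35.1 g

n(NH3) = 131.0 / 24.0 = 5.458 mol
n(O2) = 136.0 / 32.00 = 4.250 mol
n/ν for NH3 = 5.458/4 = 1.365
n/ν for O2 = 4.250/5 = 0.8500
Smallest n/ν is O2 → limiting reagent.
NH3 consumed = (4/5) × 4.250 = 3.400 mol
NH3 remaining = 5.458 − 3.400 = 2.058 mol
mass = 2.058 × 17.03 = 35.05 g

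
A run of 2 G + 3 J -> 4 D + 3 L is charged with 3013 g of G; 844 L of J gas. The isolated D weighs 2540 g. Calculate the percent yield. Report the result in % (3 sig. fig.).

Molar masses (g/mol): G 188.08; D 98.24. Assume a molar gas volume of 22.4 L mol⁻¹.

80.7 %

n(G) = 3013 / 188.08 = 16.02 mol
n(J) = 844.0 / 22.4 = 37.68 mol
n/ν for G = 16.02/2 = 8.010
n/ν for J = 37.68/3 = 12.56
Smallest n/ν is G → limiting reagent.
theoretical n(D) = (4/2) × 16.02 = 32.04 mol → 3148 g
% yield = 2540 / 3148 × 100 = 80.69 %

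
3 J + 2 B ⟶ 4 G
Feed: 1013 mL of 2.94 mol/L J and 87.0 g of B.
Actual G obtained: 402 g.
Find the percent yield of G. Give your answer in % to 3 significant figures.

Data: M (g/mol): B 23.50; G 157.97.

64.1 %

n(J) = 2.94 × 1013/1000 = 2.978 mol
n(B) = 87.00 / 23.50 = 3.702 mol
n/ν for J = 2.978/3 = 0.9927
n/ν for B = 3.702/2 = 1.851
Smallest n/ν is J → limiting reagent.
theoretical n(G) = (4/3) × 2.978 = 3.971 mol → 627.3 g
% yield = 402 / 627.3 × 100 = 64.08 %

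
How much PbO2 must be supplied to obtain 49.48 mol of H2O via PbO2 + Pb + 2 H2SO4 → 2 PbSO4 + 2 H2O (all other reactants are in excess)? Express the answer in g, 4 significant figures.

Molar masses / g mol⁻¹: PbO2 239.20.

5918 g

n(H2O) = 49.48 mol
n(PbO2) = (1/2) × 49.48 = 24.74 mol
mass = 24.74 × 239.20 = 5918 g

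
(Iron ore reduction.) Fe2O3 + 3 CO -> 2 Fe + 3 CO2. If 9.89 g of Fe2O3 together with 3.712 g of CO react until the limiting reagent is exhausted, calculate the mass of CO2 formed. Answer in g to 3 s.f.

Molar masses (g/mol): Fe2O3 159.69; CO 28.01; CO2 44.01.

5.83 g

n(Fe2O3) = 9.890 / 159.69 = 0.06193 mol
n(CO) = 3.712 / 28.01 = 0.1325 mol
n/ν → Fe2O3: 0.06193, CO: 0.04417; CO is limiting.
n(CO2) = (3/3) × 0.1325 = 0.1325 mol
mass = 0.1325 × 44.01 = 5.831 g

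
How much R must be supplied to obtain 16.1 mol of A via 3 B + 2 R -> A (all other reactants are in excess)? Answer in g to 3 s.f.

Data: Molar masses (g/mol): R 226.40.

7290 g

n(A) = 16.10 mol
n(R) = (2/1) × 16.10 = 32.20 mol
mass = 32.20 × 226.40 = 7290 g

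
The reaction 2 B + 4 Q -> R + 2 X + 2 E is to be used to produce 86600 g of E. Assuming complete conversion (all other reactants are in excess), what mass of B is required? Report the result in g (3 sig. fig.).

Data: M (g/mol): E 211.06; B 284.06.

117000 g

n(E) = 86600 / 211.06 = 410.3 mol
n(B) = (2/2) × 410.3 = 410.3 mol
mass = 410.3 × 284.06 = 116500 g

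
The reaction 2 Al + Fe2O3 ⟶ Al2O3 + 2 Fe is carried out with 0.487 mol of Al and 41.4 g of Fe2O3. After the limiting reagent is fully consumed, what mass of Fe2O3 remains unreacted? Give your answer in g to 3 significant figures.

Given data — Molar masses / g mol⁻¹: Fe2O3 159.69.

2.52 g

n(Al) = 0.4870 mol
n(Fe2O3) = 41.40 / 159.69 = 0.2593 mol
n/ν → Al: 0.2435, Fe2O3: 0.2593; Al is limiting.
Fe2O3 consumed = (1/2) × 0.4870 = 0.2435 mol
Fe2O3 remaining = 0.2593 − 0.2435 = 0.01580 mol
mass = 0.01580 × 159.69 = 2.523 g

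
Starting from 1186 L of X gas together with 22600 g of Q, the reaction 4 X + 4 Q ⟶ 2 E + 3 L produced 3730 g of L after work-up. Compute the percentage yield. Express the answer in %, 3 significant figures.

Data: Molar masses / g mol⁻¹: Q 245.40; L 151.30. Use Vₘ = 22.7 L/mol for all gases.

n(X) = 1186 / 22.7 = 52.25 mol
n(Q) = 22600 / 245.40 = 92.09 mol
n/ν for X = 52.25/4 = 13.06
n/ν for Q = 92.09/4 = 23.02
Smallest n/ν is X → limiting reagent.
theoretical n(L) = (3/4) × 52.25 = 39.19 mol → 5929 g
% yield = 3730 / 5929 × 100 = 62.91 %

62.9 %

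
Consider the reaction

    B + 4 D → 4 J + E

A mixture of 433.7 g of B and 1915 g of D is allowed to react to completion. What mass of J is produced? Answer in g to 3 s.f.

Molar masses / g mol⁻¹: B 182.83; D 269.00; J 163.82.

n(B) = 433.7 / 182.83 = 2.372 mol
n(D) = 1915 / 269.00 = 7.119 mol
n/ν for B = 2.372/1 = 2.372
n/ν for D = 7.119/4 = 1.780
Smallest n/ν is D → limiting reagent.
n(J) = (4/4) × 7.119 = 7.119 mol
mass = 7.119 × 163.82 = 1166 g

1170 g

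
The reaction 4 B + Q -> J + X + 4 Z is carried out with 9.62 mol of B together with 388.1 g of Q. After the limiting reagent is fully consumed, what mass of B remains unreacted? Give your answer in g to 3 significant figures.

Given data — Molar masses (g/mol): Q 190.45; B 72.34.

106 g

n(B) = 9.620 mol
n(Q) = 388.1 / 190.45 = 2.038 mol
n/ν for B = 9.620/4 = 2.405
n/ν for Q = 2.038/1 = 2.038
Smallest n/ν is Q → limiting reagent.
B consumed = (4/1) × 2.038 = 8.152 mol
B remaining = 9.620 − 8.152 = 1.468 mol
mass = 1.468 × 72.34 = 106.2 g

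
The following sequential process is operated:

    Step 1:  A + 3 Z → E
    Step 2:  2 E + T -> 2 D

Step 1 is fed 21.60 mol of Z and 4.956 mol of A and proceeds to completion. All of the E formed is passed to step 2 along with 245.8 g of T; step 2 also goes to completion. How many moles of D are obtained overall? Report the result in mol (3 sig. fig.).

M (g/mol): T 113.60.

4.33 mol

Step 1:
n(Z) = 21.60 mol
n(A) = 4.956 mol
n/ν for Z = 21.60/3 = 7.200
n/ν for A = 4.956/1 = 4.956
Smallest n/ν is A → limiting reagent.
n(E) produced = (1/1) × 4.956 = 4.956 mol
Step 2:
n(E) available = 4.956 mol
n(T) = 245.8 / 113.60 = 2.164 mol
n/ν for E = 4.956/2 = 2.478
n/ν for T = 2.164/1 = 2.164
Smallest n/ν is T → limiting reagent.
n(D) = (2/1) × 2.164 = 4.328 mol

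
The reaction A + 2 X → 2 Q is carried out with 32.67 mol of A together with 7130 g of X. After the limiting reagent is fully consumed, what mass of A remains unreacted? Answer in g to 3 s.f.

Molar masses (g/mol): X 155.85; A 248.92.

2440 g

n(A) = 32.67 mol
n(X) = 7130 / 155.85 = 45.75 mol
n/ν for A = 32.67/1 = 32.67
n/ν for X = 45.75/2 = 22.88
Smallest n/ν is X → limiting reagent.
A consumed = (1/2) × 45.75 = 22.88 mol
A remaining = 32.67 − 22.88 = 9.790 mol
mass = 9.790 × 248.92 = 2437 g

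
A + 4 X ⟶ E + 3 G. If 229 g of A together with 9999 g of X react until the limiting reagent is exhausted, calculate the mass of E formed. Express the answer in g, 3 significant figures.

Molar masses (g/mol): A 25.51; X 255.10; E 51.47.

462 g

n(A) = 229.0 / 25.51 = 8.977 mol
n(X) = 9999 / 255.10 = 39.20 mol
n/ν → A: 8.977, X: 9.800; A is limiting.
n(E) = (1/1) × 8.977 = 8.977 mol
mass = 8.977 × 51.47 = 462.0 g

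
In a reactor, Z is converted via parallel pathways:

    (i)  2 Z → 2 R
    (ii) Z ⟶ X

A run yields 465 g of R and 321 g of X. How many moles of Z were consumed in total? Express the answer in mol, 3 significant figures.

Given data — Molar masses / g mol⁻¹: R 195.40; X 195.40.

n(R) = 465 / 195.40 = 2.380 mol
n(X) = 321 / 195.40 = 1.643 mol
n(Z) via (i) = (2/2)×2.380 = 2.380 mol
n(Z) via (ii) = (1/1)×1.643 = 1.643 mol
total n(Z) = 2.380 + 1.643 = 4.023 mol

4.02 mol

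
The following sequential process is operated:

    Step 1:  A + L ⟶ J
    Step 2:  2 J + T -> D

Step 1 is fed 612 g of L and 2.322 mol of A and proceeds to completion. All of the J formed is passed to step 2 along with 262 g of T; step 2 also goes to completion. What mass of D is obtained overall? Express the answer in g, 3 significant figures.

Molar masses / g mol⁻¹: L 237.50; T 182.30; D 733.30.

Step 1:
n(L) = 612.0 / 237.50 = 2.577 mol
n(A) = 2.322 mol
n/ν → L: 2.577, A: 2.322; A is limiting.
n(J) produced = (1/1) × 2.322 = 2.322 mol
Step 2:
n(J) available = 2.322 mol
n(T) = 262.0 / 182.30 = 1.437 mol
n/ν → J: 1.161, T: 1.437; J is limiting.
n(D) = (1/2) × 2.322 = 1.161 mol
mass = 1.161 × 733.30 = 851.4 g

851 g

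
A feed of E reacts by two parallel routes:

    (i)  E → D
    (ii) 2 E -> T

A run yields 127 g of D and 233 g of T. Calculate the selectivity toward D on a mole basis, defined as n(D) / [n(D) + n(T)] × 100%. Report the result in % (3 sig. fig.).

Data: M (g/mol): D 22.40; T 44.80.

52.2 %

n(D) = 127 / 22.40 = 5.670 mol
n(T) = 233 / 44.80 = 5.201 mol
selectivity = 5.670/(5.670+5.201) × 100 = 52.16 %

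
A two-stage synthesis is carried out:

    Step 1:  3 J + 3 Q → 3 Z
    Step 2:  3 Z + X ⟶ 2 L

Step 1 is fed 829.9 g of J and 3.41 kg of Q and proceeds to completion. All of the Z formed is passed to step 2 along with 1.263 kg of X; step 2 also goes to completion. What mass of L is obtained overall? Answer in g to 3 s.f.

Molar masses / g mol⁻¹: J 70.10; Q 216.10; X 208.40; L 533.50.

Step 1:
n(J) = 829.9 / 70.10 = 11.84 mol
n(Q) = 3.410×1000 / 216.10 = 15.78 mol
n/ν for J = 11.84/3 = 3.947
n/ν for Q = 15.78/3 = 5.260
Smallest n/ν is J → limiting reagent.
n(Z) produced = (3/3) × 11.84 = 11.84 mol
Step 2:
n(Z) available = 11.84 mol
n(X) = 1.263×1000 / 208.40 = 6.060 mol
n/ν for Z = 11.84/3 = 3.947
n/ν for X = 6.060/1 = 6.060
Smallest n/ν is Z → limiting reagent.
n(L) = (2/3) × 11.84 = 7.893 mol
mass = 7.893 × 533.50 = 4211 g

4210 g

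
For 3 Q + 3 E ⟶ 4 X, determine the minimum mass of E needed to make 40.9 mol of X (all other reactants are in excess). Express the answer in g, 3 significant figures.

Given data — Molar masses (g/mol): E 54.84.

n(X) = 40.90 mol
n(E) = (3/4) × 40.90 = 30.68 mol
mass = 30.68 × 54.84 = 1682 g

1680 g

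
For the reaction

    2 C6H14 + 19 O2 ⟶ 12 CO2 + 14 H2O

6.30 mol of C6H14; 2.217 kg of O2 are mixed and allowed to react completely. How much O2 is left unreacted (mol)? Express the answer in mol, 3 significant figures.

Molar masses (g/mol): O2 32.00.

n(C6H14) = 6.300 mol
n(O2) = 2.217×1000 / 32.00 = 69.28 mol
n/ν → C6H14: 3.150, O2: 3.646; C6H14 is limiting.
O2 consumed = (19/2) × 6.300 = 59.85 mol
O2 remaining = 69.28 − 59.85 = 9.430 mol

9.43 mol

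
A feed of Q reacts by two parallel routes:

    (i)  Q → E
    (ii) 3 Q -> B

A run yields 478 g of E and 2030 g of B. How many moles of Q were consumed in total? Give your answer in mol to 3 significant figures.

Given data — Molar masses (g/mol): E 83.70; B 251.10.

n(E) = 478 / 83.70 = 5.711 mol
n(B) = 2030 / 251.10 = 8.084 mol
n(Q) via (i) = (1/1)×5.711 = 5.711 mol
n(Q) via (ii) = (3/1)×8.084 = 24.25 mol
total n(Q) = 5.711 + 24.25 = 29.96 mol

30.0 mol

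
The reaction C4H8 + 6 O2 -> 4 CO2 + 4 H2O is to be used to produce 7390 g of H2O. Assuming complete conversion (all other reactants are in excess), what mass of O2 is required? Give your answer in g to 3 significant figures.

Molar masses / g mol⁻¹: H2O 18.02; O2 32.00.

n(H2O) = 7390 / 18.02 = 410.1 mol
n(O2) = (6/4) × 410.1 = 615.2 mol
mass = 615.2 × 32.00 = 19690 g

19700 g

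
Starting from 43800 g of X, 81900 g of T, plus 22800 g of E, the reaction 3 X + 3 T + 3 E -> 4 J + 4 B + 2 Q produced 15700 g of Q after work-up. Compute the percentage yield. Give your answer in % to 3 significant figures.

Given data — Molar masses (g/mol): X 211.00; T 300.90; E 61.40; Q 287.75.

39.4 %

n(X) = 43800 / 211.00 = 207.6 mol
n(T) = 81900 / 300.90 = 272.2 mol
n(E) = 22800 / 61.40 = 371.3 mol
n/ν for X = 207.6/3 = 69.20
n/ν for T = 272.2/3 = 90.73
n/ν for E = 371.3/3 = 123.8
Smallest n/ν is X → limiting reagent.
theoretical n(Q) = (2/3) × 207.6 = 138.4 mol → 39820 g
% yield = 15700 / 39820 × 100 = 39.43 %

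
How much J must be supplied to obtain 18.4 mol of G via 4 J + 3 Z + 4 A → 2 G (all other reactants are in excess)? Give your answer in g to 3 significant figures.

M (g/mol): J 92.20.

n(G) = 18.40 mol
n(J) = (4/2) × 18.40 = 36.80 mol
mass = 36.80 × 92.20 = 3393 g

3390 g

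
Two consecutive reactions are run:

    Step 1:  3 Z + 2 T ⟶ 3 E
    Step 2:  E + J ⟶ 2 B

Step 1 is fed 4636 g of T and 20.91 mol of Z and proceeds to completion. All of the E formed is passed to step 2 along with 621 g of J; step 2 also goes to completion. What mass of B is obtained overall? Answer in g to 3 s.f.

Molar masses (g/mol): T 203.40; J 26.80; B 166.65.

Step 1:
n(T) = 4636 / 203.40 = 22.79 mol
n(Z) = 20.91 mol
n/ν for T = 22.79/2 = 11.40
n/ν for Z = 20.91/3 = 6.970
Smallest n/ν is Z → limiting reagent.
n(E) produced = (3/3) × 20.91 = 20.91 mol
Step 2:
n(E) available = 20.91 mol
n(J) = 621.0 / 26.80 = 23.17 mol
n/ν for E = 20.91/1 = 20.91
n/ν for J = 23.17/1 = 23.17
Smallest n/ν is E → limiting reagent.
n(B) = (2/1) × 20.91 = 41.82 mol
mass = 41.82 × 166.65 = 6969 g

6970 g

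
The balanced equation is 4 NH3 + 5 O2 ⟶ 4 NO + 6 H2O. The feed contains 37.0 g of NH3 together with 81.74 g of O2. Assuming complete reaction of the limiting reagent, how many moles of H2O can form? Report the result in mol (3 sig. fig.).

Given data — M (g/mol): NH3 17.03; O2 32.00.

n(NH3) = 37.00 / 17.03 = 2.173 mol
n(O2) = 81.74 / 32.00 = 2.554 mol
n/ν for NH3 = 2.173/4 = 0.5433
n/ν for O2 = 2.554/5 = 0.5108
Smallest n/ν is O2 → limiting reagent.
n(H2O) = (6/5) × 2.554 = 3.065 mol

3.07 mol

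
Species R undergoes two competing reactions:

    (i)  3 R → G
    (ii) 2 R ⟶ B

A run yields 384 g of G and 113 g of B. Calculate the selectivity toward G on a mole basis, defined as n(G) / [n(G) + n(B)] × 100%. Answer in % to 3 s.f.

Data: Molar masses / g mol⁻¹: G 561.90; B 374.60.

69.4 %

n(G) = 384 / 561.90 = 0.6834 mol
n(B) = 113 / 374.60 = 0.3017 mol
selectivity = 0.6834/(0.6834+0.3017) × 100 = 69.37 %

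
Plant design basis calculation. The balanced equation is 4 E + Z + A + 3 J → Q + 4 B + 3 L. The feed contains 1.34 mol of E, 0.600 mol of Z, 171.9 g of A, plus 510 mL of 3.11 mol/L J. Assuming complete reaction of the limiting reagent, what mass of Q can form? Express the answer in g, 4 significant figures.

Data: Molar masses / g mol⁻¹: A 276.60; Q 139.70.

46.80 g

n(E) = 1.340 mol
n(Z) = 0.6000 mol
n(A) = 171.9 / 276.60 = 0.6215 mol
n(J) = 3.11 × 510.0/1000 = 1.586 mol
n/ν for E = 1.340/4 = 0.3350
n/ν for Z = 0.6000/1 = 0.6000
n/ν for A = 0.6215/1 = 0.6215
n/ν for J = 1.586/3 = 0.5287
Smallest n/ν is E → limiting reagent.
n(Q) = (1/4) × 1.340 = 0.3350 mol
mass = 0.3350 × 139.70 = 46.80 g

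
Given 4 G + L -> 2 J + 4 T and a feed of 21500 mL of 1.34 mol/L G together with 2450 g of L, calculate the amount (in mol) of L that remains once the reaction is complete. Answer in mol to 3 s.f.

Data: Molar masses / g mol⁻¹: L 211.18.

n(G) = 1.34 × 21500/1000 = 28.81 mol
n(L) = 2450 / 211.18 = 11.60 mol
n/ν → G: 7.203, L: 11.60; G is limiting.
L consumed = (1/4) × 28.81 = 7.203 mol
L remaining = 11.60 − 7.203 = 4.397 mol

4.40 mol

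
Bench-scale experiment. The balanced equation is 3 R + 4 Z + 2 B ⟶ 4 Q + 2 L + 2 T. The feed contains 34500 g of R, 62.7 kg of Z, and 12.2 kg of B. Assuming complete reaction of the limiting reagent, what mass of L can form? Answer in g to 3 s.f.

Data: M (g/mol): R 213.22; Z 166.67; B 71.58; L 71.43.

n(R) = 34500 / 213.22 = 161.8 mol
n(Z) = 62.70×1000 / 166.67 = 376.2 mol
n(B) = 12.20×1000 / 71.58 = 170.4 mol
n/ν → R: 53.93, Z: 94.05, B: 85.20; R is limiting.
n(L) = (2/3) × 161.8 = 107.9 mol
mass = 107.9 × 71.43 = 7707 g

7710 g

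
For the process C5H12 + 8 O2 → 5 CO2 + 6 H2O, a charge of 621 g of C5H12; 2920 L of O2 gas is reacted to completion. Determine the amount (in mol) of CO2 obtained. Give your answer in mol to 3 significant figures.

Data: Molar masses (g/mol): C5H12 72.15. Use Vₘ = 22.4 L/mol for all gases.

n(C5H12) = 621.0 / 72.15 = 8.607 mol
n(O2) = 2920 / 22.4 = 130.4 mol
n/ν → C5H12: 8.607, O2: 16.30; C5H12 is limiting.
n(CO2) = (5/1) × 8.607 = 43.04 mol

43.0 mol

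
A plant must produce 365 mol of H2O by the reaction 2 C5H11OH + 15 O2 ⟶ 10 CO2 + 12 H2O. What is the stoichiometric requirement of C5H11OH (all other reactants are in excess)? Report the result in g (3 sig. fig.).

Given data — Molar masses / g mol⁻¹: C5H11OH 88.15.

5360 g

n(H2O) = 365.0 mol
n(C5H11OH) = (2/12) × 365.0 = 60.83 mol
mass = 60.83 × 88.15 = 5362 g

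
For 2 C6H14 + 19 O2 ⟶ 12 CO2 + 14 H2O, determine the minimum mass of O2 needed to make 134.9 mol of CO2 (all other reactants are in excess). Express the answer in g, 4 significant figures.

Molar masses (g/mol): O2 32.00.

6835 g

n(CO2) = 134.9 mol
n(O2) = (19/12) × 134.9 = 213.6 mol
mass = 213.6 × 32.00 = 6835 g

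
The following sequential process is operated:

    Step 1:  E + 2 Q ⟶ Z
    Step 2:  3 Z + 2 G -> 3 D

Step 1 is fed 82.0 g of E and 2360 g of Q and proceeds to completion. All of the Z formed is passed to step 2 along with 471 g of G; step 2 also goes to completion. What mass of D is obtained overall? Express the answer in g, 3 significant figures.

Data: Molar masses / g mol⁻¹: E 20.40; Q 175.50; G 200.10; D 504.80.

1780 g

Step 1:
n(E) = 82.00 / 20.40 = 4.020 mol
n(Q) = 2360 / 175.50 = 13.45 mol
n/ν for E = 4.020/1 = 4.020
n/ν for Q = 13.45/2 = 6.725
Smallest n/ν is E → limiting reagent.
n(Z) produced = (1/1) × 4.020 = 4.020 mol
Step 2:
n(Z) available = 4.020 mol
n(G) = 471.0 / 200.10 = 2.354 mol
n/ν for Z = 4.020/3 = 1.340
n/ν for G = 2.354/2 = 1.177
Smallest n/ν is G → limiting reagent.
n(D) = (3/2) × 2.354 = 3.531 mol
mass = 3.531 × 504.80 = 1782 g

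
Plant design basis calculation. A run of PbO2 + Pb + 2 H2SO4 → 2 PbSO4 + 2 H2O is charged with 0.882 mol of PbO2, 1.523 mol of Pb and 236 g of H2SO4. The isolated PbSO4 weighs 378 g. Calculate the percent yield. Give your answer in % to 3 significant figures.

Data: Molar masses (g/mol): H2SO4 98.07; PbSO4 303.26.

70.7 %

n(PbO2) = 0.8820 mol
n(Pb) = 1.523 mol
n(H2SO4) = 236.0 / 98.07 = 2.406 mol
n/ν for PbO2 = 0.8820/1 = 0.8820
n/ν for Pb = 1.523/1 = 1.523
n/ν for H2SO4 = 2.406/2 = 1.203
Smallest n/ν is PbO2 → limiting reagent.
theoretical n(PbSO4) = (2/1) × 0.8820 = 1.764 mol → 535.0 g
% yield = 378 / 535.0 × 100 = 70.65 %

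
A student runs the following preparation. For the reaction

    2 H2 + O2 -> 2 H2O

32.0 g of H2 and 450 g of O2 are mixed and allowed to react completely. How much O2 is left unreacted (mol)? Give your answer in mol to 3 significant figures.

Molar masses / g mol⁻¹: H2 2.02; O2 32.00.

6.14 mol

n(H2) = 32.00 / 2.02 = 15.84 mol
n(O2) = 450.0 / 32.00 = 14.06 mol
n/ν for H2 = 15.84/2 = 7.920
n/ν for O2 = 14.06/1 = 14.06
Smallest n/ν is H2 → limiting reagent.
O2 consumed = (1/2) × 15.84 = 7.920 mol
O2 remaining = 14.06 − 7.920 = 6.140 mol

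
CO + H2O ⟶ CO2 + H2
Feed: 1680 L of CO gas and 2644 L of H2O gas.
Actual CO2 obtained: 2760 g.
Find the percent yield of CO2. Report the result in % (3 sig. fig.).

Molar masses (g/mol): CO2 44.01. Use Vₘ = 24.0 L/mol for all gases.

89.6 %

n(CO) = 1680 / 24.0 = 70.00 mol
n(H2O) = 2644 / 24.0 = 110.2 mol
n/ν for CO = 70.00/1 = 70.00
n/ν for H2O = 110.2/1 = 110.2
Smallest n/ν is CO → limiting reagent.
theoretical n(CO2) = (1/1) × 70.00 = 70.00 mol → 3081 g
% yield = 2760 / 3081 × 100 = 89.58 %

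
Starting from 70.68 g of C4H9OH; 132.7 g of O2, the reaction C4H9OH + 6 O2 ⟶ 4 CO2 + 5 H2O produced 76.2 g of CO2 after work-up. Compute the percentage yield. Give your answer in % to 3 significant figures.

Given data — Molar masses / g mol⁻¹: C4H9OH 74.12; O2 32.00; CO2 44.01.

n(C4H9OH) = 70.68 / 74.12 = 0.9536 mol
n(O2) = 132.7 / 32.00 = 4.147 mol
n/ν → C4H9OH: 0.9536, O2: 0.6912; O2 is limiting.
theoretical n(CO2) = (4/6) × 4.147 = 2.765 mol → 121.7 g
% yield = 76.2 / 121.7 × 100 = 62.61 %

62.6 %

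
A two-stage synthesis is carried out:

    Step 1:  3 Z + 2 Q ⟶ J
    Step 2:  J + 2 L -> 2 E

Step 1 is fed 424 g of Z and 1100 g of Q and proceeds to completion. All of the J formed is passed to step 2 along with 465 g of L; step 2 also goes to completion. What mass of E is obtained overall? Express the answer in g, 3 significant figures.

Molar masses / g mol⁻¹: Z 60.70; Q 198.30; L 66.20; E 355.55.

Step 1:
n(Z) = 424.0 / 60.70 = 6.985 mol
n(Q) = 1100 / 198.30 = 5.547 mol
n/ν for Z = 6.985/3 = 2.328
n/ν for Q = 5.547/2 = 2.774
Smallest n/ν is Z → limiting reagent.
n(J) produced = (1/3) × 6.985 = 2.328 mol
Step 2:
n(J) available = 2.328 mol
n(L) = 465.0 / 66.20 = 7.024 mol
n/ν for J = 2.328/1 = 2.328
n/ν for L = 7.024/2 = 3.512
Smallest n/ν is J → limiting reagent.
n(E) = (2/1) × 2.328 = 4.656 mol
mass = 4.656 × 355.55 = 1655 g

1660 g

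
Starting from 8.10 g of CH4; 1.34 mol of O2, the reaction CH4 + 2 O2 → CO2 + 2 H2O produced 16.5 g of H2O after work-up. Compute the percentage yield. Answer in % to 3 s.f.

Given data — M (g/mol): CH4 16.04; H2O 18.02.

n(CH4) = 8.100 / 16.04 = 0.5050 mol
n(O2) = 1.340 mol
n/ν for CH4 = 0.5050/1 = 0.5050
n/ν for O2 = 1.340/2 = 0.6700
Smallest n/ν is CH4 → limiting reagent.
theoretical n(H2O) = (2/1) × 0.5050 = 1.010 mol → 18.20 g
% yield = 16.5 / 18.20 × 100 = 90.66 %

90.7 %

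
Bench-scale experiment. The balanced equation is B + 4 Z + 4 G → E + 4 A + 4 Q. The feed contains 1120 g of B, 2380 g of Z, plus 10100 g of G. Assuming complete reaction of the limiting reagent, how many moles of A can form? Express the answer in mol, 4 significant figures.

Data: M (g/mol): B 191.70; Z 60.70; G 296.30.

23.37 mol

n(B) = 1120 / 191.70 = 5.842 mol
n(Z) = 2380 / 60.70 = 39.21 mol
n(G) = 10100 / 296.30 = 34.09 mol
n/ν → B: 5.842, Z: 9.803, G: 8.523; B is limiting.
n(A) = (4/1) × 5.842 = 23.37 mol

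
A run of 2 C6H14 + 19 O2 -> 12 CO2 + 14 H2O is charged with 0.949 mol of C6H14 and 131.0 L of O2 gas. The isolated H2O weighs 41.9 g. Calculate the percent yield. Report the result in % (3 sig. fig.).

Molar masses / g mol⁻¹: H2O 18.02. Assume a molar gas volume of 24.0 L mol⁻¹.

n(C6H14) = 0.9490 mol
n(O2) = 131.0 / 24.0 = 5.458 mol
n/ν for C6H14 = 0.9490/2 = 0.4745
n/ν for O2 = 5.458/19 = 0.2873
Smallest n/ν is O2 → limiting reagent.
theoretical n(H2O) = (14/19) × 5.458 = 4.022 mol → 72.48 g
% yield = 41.9 / 72.48 × 100 = 57.81 %

57.8 %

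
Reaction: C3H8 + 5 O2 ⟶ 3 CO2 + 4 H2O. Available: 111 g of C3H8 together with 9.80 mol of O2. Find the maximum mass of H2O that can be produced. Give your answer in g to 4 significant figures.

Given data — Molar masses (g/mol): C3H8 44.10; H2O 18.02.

n(C3H8) = 111.0 / 44.10 = 2.517 mol
n(O2) = 9.800 mol
n/ν → C3H8: 2.517, O2: 1.960; O2 is limiting.
n(H2O) = (4/5) × 9.800 = 7.840 mol
mass = 7.840 × 18.02 = 141.3 g

141.3 g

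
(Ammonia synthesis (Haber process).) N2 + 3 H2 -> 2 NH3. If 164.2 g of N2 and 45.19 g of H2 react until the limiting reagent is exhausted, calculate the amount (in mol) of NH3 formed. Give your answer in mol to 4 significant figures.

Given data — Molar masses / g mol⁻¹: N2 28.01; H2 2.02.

n(N2) = 164.2 / 28.01 = 5.862 mol
n(H2) = 45.19 / 2.02 = 22.37 mol
n/ν → N2: 5.862, H2: 7.457; N2 is limiting.
n(NH3) = (2/1) × 5.862 = 11.72 mol

11.72 mol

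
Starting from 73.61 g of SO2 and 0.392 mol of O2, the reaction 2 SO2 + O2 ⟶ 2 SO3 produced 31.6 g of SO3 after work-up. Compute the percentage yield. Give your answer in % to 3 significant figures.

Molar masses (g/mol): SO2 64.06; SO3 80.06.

50.3 %

n(SO2) = 73.61 / 64.06 = 1.149 mol
n(O2) = 0.3920 mol
n/ν for SO2 = 1.149/2 = 0.5745
n/ν for O2 = 0.3920/1 = 0.3920
Smallest n/ν is O2 → limiting reagent.
theoretical n(SO3) = (2/1) × 0.3920 = 0.7840 mol → 62.77 g
% yield = 31.6 / 62.77 × 100 = 50.34 %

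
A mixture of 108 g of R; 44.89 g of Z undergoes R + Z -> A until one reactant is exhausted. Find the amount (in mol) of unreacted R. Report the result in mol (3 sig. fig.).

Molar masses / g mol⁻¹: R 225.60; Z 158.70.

0.196 mol

n(R) = 108.0 / 225.60 = 0.4787 mol
n(Z) = 44.89 / 158.70 = 0.2829 mol
n/ν for R = 0.4787/1 = 0.4787
n/ν for Z = 0.2829/1 = 0.2829
Smallest n/ν is Z → limiting reagent.
R consumed = (1/1) × 0.2829 = 0.2829 mol
R remaining = 0.4787 − 0.2829 = 0.1958 mol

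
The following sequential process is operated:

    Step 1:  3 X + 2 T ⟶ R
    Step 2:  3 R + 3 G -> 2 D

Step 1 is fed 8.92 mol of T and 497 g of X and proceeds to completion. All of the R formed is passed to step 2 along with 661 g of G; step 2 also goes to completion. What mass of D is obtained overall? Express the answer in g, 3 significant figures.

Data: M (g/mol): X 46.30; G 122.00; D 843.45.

2010 g

Step 1:
n(T) = 8.920 mol
n(X) = 497.0 / 46.30 = 10.73 mol
n/ν → T: 4.460, X: 3.577; X is limiting.
n(R) produced = (1/3) × 10.73 = 3.577 mol
Step 2:
n(R) available = 3.577 mol
n(G) = 661.0 / 122.00 = 5.418 mol
n/ν → R: 1.192, G: 1.806; R is limiting.
n(D) = (2/3) × 3.577 = 2.385 mol
mass = 2.385 × 843.45 = 2012 g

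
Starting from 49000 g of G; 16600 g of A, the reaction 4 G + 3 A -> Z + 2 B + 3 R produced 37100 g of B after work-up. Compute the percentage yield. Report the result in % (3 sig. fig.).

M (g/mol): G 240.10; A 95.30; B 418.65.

86.8 %

n(G) = 49000 / 240.10 = 204.1 mol
n(A) = 16600 / 95.30 = 174.2 mol
n/ν for G = 204.1/4 = 51.03
n/ν for A = 174.2/3 = 58.07
Smallest n/ν is G → limiting reagent.
theoretical n(B) = (2/4) × 204.1 = 102.1 mol → 42740 g
% yield = 37100 / 42740 × 100 = 86.80 %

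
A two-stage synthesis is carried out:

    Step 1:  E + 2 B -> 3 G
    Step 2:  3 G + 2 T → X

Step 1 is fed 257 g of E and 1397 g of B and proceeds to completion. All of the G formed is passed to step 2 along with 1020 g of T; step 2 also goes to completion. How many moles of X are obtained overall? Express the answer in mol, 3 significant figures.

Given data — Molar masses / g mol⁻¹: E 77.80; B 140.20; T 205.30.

Step 1:
n(E) = 257.0 / 77.80 = 3.303 mol
n(B) = 1397 / 140.20 = 9.964 mol
n/ν → E: 3.303, B: 4.982; E is limiting.
n(G) produced = (3/1) × 3.303 = 9.909 mol
Step 2:
n(G) available = 9.909 mol
n(T) = 1020 / 205.30 = 4.968 mol
n/ν → G: 3.303, T: 2.484; T is limiting.
n(X) = (1/2) × 4.968 = 2.484 mol

2.48 mol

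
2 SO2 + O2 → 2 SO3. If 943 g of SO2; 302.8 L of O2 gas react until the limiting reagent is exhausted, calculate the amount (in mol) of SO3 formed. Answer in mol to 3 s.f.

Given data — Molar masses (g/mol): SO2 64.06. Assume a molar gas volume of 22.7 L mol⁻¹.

14.7 mol

n(SO2) = 943.0 / 64.06 = 14.72 mol
n(O2) = 302.8 / 22.7 = 13.34 mol
n/ν for SO2 = 14.72/2 = 7.360
n/ν for O2 = 13.34/1 = 13.34
Smallest n/ν is SO2 → limiting reagent.
n(SO3) = (2/2) × 14.72 = 14.72 mol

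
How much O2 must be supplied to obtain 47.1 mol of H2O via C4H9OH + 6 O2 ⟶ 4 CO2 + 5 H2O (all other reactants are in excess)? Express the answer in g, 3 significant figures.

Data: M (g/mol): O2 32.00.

1810 g

n(H2O) = 47.10 mol
n(O2) = (6/5) × 47.10 = 56.52 mol
mass = 56.52 × 32.00 = 1809 g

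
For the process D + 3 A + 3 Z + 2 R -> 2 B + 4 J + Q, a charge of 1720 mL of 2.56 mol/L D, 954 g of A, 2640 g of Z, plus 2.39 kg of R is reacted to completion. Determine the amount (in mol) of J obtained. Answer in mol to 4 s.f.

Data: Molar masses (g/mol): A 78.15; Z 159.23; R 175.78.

n(D) = 2.56 × 1720/1000 = 4.403 mol
n(A) = 954.0 / 78.15 = 12.21 mol
n(Z) = 2640 / 159.23 = 16.58 mol
n(R) = 2.390×1000 / 175.78 = 13.60 mol
n/ν → D: 4.403, A: 4.070, Z: 5.527, R: 6.800; A is limiting.
n(J) = (4/3) × 12.21 = 16.28 mol

16.28 mol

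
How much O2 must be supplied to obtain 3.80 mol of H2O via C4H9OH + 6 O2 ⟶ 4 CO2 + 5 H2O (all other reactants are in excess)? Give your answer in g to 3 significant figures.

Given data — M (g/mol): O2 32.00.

146 g

n(H2O) = 3.800 mol
n(O2) = (6/5) × 3.800 = 4.560 mol
mass = 4.560 × 32.00 = 145.9 g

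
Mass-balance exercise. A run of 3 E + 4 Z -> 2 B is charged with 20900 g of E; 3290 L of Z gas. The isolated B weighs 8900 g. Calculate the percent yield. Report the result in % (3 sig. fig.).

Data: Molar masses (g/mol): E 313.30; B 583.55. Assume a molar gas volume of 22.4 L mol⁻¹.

34.3 %

n(E) = 20900 / 313.30 = 66.71 mol
n(Z) = 3290 / 22.4 = 146.9 mol
n/ν for E = 66.71/3 = 22.24
n/ν for Z = 146.9/4 = 36.73
Smallest n/ν is E → limiting reagent.
theoretical n(B) = (2/3) × 66.71 = 44.47 mol → 25950 g
% yield = 8900 / 25950 × 100 = 34.30 %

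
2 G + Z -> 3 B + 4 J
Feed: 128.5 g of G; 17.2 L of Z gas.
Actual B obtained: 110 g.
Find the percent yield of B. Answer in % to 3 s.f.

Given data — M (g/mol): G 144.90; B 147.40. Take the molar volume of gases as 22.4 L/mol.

n(G) = 128.5 / 144.90 = 0.8868 mol
n(Z) = 17.20 / 22.4 = 0.7679 mol
n/ν for G = 0.8868/2 = 0.4434
n/ν for Z = 0.7679/1 = 0.7679
Smallest n/ν is G → limiting reagent.
theoretical n(B) = (3/2) × 0.8868 = 1.330 mol → 196.0 g
% yield = 110 / 196.0 × 100 = 56.12 %

56.1 %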